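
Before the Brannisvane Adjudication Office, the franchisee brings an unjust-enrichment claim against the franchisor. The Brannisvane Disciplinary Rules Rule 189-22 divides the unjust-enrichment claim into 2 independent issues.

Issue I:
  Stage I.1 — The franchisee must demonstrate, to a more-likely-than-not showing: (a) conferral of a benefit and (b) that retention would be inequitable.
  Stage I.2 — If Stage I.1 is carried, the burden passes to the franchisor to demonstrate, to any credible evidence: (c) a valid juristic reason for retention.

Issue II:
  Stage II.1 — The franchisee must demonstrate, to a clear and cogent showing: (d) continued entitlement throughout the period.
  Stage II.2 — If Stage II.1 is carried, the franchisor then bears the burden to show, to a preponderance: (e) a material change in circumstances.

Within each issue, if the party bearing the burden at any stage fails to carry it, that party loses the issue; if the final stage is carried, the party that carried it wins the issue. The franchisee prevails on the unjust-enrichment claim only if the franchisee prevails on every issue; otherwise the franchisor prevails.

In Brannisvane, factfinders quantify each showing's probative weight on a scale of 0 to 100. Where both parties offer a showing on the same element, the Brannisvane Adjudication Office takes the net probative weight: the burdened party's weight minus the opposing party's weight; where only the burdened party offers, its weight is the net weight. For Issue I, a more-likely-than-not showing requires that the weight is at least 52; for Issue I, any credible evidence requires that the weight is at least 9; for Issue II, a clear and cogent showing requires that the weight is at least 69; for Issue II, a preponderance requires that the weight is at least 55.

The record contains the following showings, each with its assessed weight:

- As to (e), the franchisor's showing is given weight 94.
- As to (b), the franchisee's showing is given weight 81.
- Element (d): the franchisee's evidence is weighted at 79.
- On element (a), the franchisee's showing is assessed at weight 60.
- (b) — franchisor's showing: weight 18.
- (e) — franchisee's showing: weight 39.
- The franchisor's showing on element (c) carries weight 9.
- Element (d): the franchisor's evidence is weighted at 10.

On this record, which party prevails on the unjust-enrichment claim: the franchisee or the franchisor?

— Issue I —
At Stage I.1 the franchisee must meet a more-likely-than-not showing (weight is at least 52): on (a) the weight is 60, which does reach 52, so (a) meets the standard; on (b) the weight is 81 less the opposing 18 gives net 63, ≥ 52, so (b) meets the standard.
  The franchisee carries Stage I.1; the franchisor now bears the burden.
At Stage I.2 the franchisor must meet any credible evidence (weight is at least 9): on (c) the weight is 9, ≥ 9, so (c) meets the standard.
  Stage I.2 carried; the final stage is satisfied.
Every stage carried; the franchisor prevails on this issue.
— Issue II —
Stage II.1 (franchisee, a clear and cogent showing, weight is at least 69): (d) net 79−10=69 ≥ 69 — meets.
  Stage II.1 carried; the burden shifts to the franchisor.
Stage II.2 (franchisor, a preponderance, weight is at least 55): (e) net 94−39=55 ≥ 55 — meets.
  All elements met at the final stage.
With every stage satisfied, the franchisor prevails on this issue.
Per-issue: Issue I → franchisor; Issue II → franchisor. The franchisee must prevail on every issue; overall, the franchisor prevails.

franchisor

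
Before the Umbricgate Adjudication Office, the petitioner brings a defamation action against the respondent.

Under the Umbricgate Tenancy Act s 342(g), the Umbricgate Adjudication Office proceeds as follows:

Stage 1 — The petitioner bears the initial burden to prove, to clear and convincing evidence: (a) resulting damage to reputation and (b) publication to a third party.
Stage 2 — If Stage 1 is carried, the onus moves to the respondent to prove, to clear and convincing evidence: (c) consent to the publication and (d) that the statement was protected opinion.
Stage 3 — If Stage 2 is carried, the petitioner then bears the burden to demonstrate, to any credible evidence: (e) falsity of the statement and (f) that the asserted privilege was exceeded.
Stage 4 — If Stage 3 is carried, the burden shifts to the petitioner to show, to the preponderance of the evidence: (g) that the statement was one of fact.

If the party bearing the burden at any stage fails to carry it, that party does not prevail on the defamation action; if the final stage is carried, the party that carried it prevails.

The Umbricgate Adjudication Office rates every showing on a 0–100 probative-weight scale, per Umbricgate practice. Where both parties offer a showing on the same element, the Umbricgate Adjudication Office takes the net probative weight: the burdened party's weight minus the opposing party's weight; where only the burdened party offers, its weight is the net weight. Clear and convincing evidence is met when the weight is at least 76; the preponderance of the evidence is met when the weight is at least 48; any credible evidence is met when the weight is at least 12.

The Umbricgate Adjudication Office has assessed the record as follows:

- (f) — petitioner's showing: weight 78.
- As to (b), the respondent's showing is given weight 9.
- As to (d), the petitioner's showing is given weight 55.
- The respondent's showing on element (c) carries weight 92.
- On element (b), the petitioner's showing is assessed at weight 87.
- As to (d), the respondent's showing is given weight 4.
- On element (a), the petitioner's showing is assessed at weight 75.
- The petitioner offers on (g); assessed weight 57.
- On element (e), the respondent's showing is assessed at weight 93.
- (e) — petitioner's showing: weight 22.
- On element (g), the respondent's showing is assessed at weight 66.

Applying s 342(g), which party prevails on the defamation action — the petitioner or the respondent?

respondent

Stage 1 — burden on petitioner; standard: clear and convincing evidence (weight is at least 76).
    (a): 75 < 76 [not met]
    (b): 87 − 9 = 78 ≥ 76 [met]
  The petitioner does not carry Stage 1.
So the respondent prevails.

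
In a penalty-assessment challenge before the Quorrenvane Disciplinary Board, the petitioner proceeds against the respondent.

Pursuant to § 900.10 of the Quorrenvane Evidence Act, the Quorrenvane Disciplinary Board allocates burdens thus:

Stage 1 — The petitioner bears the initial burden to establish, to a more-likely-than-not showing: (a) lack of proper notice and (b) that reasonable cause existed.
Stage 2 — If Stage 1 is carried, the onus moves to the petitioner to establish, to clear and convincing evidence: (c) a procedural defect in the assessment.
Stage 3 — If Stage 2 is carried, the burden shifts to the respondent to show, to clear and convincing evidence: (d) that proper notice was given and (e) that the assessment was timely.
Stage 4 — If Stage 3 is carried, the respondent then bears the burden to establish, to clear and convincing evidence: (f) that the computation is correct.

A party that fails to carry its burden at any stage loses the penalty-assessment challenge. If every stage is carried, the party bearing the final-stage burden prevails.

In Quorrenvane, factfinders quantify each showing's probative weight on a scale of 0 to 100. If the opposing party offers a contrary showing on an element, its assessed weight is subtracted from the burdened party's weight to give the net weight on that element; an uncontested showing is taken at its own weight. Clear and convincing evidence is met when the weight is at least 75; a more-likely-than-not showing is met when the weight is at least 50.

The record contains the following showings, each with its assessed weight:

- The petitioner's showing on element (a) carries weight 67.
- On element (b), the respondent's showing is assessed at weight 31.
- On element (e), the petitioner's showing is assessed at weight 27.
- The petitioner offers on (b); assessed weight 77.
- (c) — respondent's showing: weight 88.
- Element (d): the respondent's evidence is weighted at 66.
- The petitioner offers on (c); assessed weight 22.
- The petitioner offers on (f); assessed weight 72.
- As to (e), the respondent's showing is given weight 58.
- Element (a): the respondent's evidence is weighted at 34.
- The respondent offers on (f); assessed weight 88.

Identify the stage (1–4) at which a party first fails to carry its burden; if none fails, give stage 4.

stage 1

Stage 1 — burden on petitioner; standard: a more-likely-than-not showing (weight is at least 50).
    (a): 67 − 34 = 33 < 50 [not met]
    (b): 77 − 31 = 46 < 50 [not met]
  The petitioner does not carry Stage 1.
So the respondent prevails.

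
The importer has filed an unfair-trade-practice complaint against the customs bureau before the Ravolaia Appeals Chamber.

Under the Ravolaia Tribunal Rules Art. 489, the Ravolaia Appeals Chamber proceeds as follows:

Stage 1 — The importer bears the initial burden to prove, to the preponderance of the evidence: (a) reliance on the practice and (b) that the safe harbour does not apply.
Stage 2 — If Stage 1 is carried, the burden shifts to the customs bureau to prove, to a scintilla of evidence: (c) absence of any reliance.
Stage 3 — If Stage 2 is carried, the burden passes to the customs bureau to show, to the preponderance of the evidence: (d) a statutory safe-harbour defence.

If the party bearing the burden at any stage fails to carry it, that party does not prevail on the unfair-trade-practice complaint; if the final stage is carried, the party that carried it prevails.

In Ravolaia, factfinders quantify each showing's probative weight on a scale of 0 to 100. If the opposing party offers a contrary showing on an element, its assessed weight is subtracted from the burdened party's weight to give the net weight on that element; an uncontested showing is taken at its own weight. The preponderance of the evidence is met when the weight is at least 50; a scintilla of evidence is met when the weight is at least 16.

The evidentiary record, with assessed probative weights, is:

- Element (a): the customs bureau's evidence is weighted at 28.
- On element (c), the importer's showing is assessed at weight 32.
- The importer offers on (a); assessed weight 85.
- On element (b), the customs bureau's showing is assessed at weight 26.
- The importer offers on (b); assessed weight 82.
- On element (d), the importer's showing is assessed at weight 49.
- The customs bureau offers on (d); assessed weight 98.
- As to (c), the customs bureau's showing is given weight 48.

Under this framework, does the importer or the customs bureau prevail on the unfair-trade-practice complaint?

Stage 1 (importer, the preponderance of the evidence, weight is at least 50): (a) net 85−28=57 ≥ 50 — meets; (b) net 82−26=56 ≥ 50 — meets.
  Stage 1 is satisfied; the onus moves to the customs bureau.
Stage 2 (customs bureau, a scintilla of evidence, weight is at least 16): (c) net 48−32=16 ≥ 16 — meets.
  Stage 2 is satisfied; the customs bureau continues to bear the burden.
Stage 3 (customs bureau, the preponderance of the evidence, weight is at least 50): (d) net 98−49=49 < 50 — fails.
  Stage 3 not carried; the customs bureau fails its burden.
So the importer prevails.

importer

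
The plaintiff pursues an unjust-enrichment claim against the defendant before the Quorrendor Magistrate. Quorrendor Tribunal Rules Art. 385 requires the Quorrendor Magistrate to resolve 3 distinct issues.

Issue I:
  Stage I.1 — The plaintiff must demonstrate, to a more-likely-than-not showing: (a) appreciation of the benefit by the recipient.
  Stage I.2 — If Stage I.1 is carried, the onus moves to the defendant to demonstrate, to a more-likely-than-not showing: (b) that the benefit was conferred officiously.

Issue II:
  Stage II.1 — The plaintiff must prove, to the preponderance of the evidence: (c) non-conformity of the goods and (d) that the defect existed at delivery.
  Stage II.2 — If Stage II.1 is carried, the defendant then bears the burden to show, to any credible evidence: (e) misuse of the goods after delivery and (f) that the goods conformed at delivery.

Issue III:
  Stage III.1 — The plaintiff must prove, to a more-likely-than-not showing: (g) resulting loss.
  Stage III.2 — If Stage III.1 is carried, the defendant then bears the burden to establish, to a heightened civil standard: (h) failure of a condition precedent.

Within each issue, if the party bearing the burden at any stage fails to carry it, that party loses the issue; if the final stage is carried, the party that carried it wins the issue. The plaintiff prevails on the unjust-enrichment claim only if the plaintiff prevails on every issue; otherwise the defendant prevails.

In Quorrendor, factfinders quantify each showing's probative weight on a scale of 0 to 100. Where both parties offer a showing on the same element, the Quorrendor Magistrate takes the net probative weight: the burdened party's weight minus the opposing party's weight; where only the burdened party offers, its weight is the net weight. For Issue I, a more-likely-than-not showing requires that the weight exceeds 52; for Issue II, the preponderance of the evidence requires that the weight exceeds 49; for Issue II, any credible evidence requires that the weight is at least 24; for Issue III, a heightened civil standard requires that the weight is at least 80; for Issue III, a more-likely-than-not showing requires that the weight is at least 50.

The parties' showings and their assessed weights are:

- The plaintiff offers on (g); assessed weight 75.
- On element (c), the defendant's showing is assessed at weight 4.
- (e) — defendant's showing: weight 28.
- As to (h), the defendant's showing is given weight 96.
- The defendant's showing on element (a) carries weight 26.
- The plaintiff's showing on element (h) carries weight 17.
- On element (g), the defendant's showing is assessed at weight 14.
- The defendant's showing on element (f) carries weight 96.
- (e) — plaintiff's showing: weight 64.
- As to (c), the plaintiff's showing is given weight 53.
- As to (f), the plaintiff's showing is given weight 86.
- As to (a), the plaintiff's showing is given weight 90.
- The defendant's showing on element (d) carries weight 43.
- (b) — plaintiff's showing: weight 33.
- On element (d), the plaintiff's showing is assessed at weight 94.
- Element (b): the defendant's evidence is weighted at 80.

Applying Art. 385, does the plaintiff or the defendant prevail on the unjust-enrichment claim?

defendant

— Issue I —
Stage I.1 — burden on plaintiff; standard: a more-likely-than-not showing (weight exceeds 52).
    (a): 90 − 26 = 64 > 52 [met]
  All elements met. The burden passes to the defendant.
Stage I.2 — burden on defendant; standard: a more-likely-than-not showing (weight exceeds 52).
    (b): 80 − 33 = 47 ≤ 52 [not met]
  The defendant does not carry Stage I.2.
The plaintiff prevails on this issue.
— Issue II —
Stage II.1 — burden on plaintiff; standard: the preponderance of the evidence (weight exceeds 49).
    (c): 53 − 4 = 49 ≤ 49 [not met]
    (d): 94 − 43 = 51 > 49 [met]
  Stage II.1 not carried; the plaintiff fails its burden.
The defendant prevails on this issue.
— Issue III —
Stage III.1 (plaintiff, a more-likely-than-not showing, weight is at least 50): (g) net 75−14=61 ≥ 50 — meets.
  Stage III.1 is satisfied; the onus moves to the defendant.
Stage III.2 (defendant, a heightened civil standard, weight is at least 80): (h) net 96−17=79 < 80 — fails.
  Stage III.2 not carried; the defendant fails its burden.
The analysis ends at Stage III.2; the plaintiff prevails on this issue.
Per-issue: Issue I → plaintiff; Issue II → defendant; Issue III → plaintiff. The plaintiff must prevail on every issue; overall, the defendant prevails.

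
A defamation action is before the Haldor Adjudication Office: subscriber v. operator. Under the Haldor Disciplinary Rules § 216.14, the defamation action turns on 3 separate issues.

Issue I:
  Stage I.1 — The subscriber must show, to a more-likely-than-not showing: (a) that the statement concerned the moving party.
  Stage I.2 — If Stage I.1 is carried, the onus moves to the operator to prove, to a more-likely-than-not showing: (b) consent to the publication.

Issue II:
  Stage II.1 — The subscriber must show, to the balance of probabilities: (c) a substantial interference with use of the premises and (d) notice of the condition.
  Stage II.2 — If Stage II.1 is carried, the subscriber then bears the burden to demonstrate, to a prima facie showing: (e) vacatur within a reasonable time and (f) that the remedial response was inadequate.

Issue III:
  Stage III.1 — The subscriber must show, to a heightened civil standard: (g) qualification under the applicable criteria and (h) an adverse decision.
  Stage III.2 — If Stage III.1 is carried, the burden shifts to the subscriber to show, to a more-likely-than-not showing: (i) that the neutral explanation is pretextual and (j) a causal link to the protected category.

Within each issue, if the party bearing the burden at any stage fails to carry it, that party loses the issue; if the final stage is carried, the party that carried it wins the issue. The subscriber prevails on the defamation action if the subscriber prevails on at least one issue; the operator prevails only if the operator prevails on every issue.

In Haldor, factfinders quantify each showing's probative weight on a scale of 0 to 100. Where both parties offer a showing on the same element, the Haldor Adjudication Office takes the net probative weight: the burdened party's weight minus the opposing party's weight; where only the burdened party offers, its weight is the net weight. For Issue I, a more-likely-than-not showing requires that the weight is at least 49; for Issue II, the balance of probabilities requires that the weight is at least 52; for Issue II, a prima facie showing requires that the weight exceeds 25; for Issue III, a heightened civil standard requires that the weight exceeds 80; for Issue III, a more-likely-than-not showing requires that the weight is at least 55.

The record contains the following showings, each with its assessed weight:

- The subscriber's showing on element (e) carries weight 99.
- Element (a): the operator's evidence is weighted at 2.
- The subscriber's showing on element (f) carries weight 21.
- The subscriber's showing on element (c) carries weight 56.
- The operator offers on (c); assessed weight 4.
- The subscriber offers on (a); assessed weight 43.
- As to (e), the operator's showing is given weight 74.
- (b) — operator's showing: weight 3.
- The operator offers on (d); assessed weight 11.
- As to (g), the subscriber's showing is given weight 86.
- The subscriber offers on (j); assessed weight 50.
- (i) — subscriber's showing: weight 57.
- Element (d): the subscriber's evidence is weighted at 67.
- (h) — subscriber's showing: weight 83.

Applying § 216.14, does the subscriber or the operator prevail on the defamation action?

operator

— Issue I —
Stage I.1 (subscriber, a more-likely-than-not showing, weight is at least 49): (a) net 43−2=41 < 49 — fails.
  Stage I.1 not carried; the subscriber fails its burden.
The operator prevails on this issue.
— Issue II —
Stage II.1 (subscriber, the balance of probabilities, weight is at least 52): (c) net 56−4=52 ≥ 52 — meets; (d) net 67−11=56 ≥ 52 — meets.
  Stage II.1 is satisfied; the subscriber continues to bear the burden.
Stage II.2 (subscriber, a prima facie showing, weight exceeds 25): (e) net 99−74=25 ≤ 25 — fails; (f) 21 ≤ 25 — fails.
  The subscriber does not carry Stage II.2.
The operator prevails on this issue.
— Issue III —
Stage III.1 — burden on subscriber; standard: a heightened civil standard (weight exceeds 80).
    (g): 86 > 80 [met]
    (h): 83 > 80 [met]
  All elements met. The subscriber retains the burden for Stage III.2.
Stage III.2 — burden on subscriber; standard: a more-likely-than-not showing (weight is at least 55).
    (i): 57 ≥ 55 [met]
    (j): 50 < 55 [not met]
  The subscriber does not carry Stage III.2.
The operator prevails on this issue.
Per-issue: Issue I → operator; Issue II → operator; Issue III → operator. The subscriber must prevail on at least one issue; overall, the operator prevails.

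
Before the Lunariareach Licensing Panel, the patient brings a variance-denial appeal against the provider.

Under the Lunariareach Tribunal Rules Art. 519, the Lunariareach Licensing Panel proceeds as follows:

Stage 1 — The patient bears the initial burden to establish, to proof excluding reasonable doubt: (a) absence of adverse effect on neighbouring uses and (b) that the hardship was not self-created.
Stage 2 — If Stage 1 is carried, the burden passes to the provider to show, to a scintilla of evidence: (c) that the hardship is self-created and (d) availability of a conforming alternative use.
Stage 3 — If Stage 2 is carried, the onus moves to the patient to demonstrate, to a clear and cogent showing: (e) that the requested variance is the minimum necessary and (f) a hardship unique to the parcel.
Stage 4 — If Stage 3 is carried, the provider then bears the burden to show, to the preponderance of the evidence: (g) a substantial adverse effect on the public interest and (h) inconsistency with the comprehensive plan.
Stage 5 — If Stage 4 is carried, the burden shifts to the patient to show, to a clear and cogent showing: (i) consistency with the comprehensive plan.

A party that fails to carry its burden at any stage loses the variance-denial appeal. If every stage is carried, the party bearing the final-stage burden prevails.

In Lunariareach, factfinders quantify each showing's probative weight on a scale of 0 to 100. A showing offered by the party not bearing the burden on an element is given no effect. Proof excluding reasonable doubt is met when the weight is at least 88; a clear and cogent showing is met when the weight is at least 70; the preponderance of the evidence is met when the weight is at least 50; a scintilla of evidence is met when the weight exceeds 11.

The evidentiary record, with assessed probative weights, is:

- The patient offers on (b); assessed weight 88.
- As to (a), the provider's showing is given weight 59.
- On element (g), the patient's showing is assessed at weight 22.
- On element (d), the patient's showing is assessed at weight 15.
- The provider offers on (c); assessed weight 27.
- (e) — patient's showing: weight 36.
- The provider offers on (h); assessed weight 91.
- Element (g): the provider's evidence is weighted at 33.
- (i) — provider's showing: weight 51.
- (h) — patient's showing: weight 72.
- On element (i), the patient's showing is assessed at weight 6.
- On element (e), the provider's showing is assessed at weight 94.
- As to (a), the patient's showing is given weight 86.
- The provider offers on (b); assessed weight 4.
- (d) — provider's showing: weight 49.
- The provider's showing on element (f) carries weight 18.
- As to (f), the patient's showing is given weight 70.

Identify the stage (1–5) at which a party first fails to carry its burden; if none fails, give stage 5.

Stage 1 (patient, proof excluding reasonable doubt, weight is at least 88): (a) 86 (provider's 59 disregarded) < 88 — fails; (b) 88 (provider's 4 disregarded) ≥ 88 — meets.
  Not every element is met, so the patient fails to carry Stage 1.
So the provider prevails.

stage 1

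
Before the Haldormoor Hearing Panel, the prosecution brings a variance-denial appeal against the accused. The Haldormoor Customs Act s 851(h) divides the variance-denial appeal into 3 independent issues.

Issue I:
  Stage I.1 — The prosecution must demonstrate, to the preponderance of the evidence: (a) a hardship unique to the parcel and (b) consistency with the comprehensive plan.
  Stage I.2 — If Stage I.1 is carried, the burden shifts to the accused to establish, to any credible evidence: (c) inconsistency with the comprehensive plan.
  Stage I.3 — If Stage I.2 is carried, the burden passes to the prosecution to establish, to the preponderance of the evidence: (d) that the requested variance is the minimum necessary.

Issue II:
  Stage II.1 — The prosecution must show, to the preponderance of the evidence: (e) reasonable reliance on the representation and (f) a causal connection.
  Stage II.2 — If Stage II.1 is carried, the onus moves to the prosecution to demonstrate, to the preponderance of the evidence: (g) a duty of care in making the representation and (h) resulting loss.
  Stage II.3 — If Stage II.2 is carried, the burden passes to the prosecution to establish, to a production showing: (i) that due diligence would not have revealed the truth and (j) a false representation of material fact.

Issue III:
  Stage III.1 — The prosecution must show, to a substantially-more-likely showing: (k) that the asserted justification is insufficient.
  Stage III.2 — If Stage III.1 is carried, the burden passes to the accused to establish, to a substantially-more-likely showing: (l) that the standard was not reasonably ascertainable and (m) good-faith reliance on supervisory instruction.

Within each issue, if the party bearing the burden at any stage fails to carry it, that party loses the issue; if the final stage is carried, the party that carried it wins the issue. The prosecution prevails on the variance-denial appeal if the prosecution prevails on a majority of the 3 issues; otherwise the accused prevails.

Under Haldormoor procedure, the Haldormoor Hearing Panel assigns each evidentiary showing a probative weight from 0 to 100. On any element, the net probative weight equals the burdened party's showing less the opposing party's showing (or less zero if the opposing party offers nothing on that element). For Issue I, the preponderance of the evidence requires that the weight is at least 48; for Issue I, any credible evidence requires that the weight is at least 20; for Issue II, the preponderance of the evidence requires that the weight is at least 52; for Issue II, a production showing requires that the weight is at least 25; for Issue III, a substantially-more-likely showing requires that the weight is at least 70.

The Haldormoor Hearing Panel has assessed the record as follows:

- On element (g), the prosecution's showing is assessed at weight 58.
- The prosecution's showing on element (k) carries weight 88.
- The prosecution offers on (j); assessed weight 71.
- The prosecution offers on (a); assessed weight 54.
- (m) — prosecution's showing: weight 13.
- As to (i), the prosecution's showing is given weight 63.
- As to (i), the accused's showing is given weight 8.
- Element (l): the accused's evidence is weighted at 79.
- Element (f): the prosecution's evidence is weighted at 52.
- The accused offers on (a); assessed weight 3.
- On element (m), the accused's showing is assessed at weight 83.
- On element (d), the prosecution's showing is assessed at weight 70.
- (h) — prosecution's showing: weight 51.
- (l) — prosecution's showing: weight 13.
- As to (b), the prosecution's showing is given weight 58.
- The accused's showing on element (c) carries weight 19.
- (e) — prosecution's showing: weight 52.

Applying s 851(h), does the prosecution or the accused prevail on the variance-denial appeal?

prosecution

— Issue I —
Stage I.1 — burden on prosecution; standard: the preponderance of the evidence (weight is at least 48).
    (a): 54 − 3 = 51 ≥ 48 [met]
    (b): 58 ≥ 48 [met]
  The prosecution carries Stage I.1; the accused now bears the burden.
Stage I.2 — burden on accused; standard: any credible evidence (weight is at least 20).
    (c): 19 < 20 [not met]
  Stage I.2 not carried; the accused fails its burden.
So the prosecution prevails on this issue.
— Issue II —
Stage II.1 — burden on prosecution; standard: the preponderance of the evidence (weight is at least 52).
    (e): 52 ≥ 52 [met]
    (f): 52 ≥ 52 [met]
  All elements met. The prosecution retains the burden for Stage II.2.
Stage II.2 — burden on prosecution; standard: the preponderance of the evidence (weight is at least 52).
    (g): 58 ≥ 52 [met]
    (h): 51 < 52 [not met]
  Not every element is met, so the prosecution fails to carry Stage II.2.
The analysis ends at Stage II.2; the accused prevails on this issue.
— Issue III —
Stage III.1 (prosecution, a substantially-more-likely showing, weight is at least 70): (k) 88 ≥ 70 — meets.
  Stage III.1 is satisfied; the onus moves to the accused.
Stage III.2 (accused, a substantially-more-likely showing, weight is at least 70): (l) net 79−13=66 < 70 — fails; (m) net 83−13=70 ≥ 70 — meets.
  Not every element is met, so the accused fails to carry Stage III.2.
So the prosecution prevails on this issue.
Per-issue: Issue I → prosecution; Issue II → accused; Issue III → prosecution. The prosecution must prevail on a majority of issues; overall, the prosecution prevails.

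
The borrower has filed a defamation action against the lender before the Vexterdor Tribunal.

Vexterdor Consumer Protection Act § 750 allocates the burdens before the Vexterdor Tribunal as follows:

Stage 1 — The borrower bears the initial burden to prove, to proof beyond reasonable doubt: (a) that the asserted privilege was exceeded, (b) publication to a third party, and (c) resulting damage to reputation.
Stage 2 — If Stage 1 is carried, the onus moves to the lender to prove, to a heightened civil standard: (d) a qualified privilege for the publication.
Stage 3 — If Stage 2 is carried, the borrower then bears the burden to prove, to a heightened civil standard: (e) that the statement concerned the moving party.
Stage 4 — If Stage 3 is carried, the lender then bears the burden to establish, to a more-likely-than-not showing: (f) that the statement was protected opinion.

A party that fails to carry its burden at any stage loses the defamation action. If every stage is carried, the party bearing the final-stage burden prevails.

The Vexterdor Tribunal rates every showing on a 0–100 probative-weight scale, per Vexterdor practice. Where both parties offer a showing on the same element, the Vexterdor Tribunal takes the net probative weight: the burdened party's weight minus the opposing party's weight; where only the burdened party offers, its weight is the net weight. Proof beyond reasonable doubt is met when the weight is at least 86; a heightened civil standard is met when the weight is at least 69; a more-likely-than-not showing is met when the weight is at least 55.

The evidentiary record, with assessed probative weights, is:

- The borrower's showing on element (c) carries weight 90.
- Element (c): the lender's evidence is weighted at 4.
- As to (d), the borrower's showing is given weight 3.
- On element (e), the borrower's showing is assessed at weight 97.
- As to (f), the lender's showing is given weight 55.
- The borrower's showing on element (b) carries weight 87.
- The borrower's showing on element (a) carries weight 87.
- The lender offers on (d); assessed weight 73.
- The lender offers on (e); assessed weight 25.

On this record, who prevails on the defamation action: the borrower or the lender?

Stage 1 — burden on borrower; standard: proof beyond reasonable doubt (weight is at least 86).
    (a): 87 ≥ 86 [met]
    (b): 87 ≥ 86 [met]
    (c): 90 − 4 = 86 ≥ 86 [met]
  All elements met. The burden passes to the lender.
Stage 2 — burden on lender; standard: a heightened civil standard (weight is at least 69).
    (d): 73 − 3 = 70 ≥ 69 [met]
  Stage 2 is satisfied; the onus moves to the borrower.
Stage 3 — burden on borrower; standard: a heightened civil standard (weight is at least 69).
    (e): 97 − 25 = 72 ≥ 69 [met]
  Stage 3 is satisfied; the onus moves to the lender.
Stage 4 — burden on lender; standard: a more-likely-than-not showing (weight is at least 55).
    (f): 55 ≥ 55 [met]
  Stage 4 carried; the final stage is satisfied.
Every stage carried; the lender prevails.

lender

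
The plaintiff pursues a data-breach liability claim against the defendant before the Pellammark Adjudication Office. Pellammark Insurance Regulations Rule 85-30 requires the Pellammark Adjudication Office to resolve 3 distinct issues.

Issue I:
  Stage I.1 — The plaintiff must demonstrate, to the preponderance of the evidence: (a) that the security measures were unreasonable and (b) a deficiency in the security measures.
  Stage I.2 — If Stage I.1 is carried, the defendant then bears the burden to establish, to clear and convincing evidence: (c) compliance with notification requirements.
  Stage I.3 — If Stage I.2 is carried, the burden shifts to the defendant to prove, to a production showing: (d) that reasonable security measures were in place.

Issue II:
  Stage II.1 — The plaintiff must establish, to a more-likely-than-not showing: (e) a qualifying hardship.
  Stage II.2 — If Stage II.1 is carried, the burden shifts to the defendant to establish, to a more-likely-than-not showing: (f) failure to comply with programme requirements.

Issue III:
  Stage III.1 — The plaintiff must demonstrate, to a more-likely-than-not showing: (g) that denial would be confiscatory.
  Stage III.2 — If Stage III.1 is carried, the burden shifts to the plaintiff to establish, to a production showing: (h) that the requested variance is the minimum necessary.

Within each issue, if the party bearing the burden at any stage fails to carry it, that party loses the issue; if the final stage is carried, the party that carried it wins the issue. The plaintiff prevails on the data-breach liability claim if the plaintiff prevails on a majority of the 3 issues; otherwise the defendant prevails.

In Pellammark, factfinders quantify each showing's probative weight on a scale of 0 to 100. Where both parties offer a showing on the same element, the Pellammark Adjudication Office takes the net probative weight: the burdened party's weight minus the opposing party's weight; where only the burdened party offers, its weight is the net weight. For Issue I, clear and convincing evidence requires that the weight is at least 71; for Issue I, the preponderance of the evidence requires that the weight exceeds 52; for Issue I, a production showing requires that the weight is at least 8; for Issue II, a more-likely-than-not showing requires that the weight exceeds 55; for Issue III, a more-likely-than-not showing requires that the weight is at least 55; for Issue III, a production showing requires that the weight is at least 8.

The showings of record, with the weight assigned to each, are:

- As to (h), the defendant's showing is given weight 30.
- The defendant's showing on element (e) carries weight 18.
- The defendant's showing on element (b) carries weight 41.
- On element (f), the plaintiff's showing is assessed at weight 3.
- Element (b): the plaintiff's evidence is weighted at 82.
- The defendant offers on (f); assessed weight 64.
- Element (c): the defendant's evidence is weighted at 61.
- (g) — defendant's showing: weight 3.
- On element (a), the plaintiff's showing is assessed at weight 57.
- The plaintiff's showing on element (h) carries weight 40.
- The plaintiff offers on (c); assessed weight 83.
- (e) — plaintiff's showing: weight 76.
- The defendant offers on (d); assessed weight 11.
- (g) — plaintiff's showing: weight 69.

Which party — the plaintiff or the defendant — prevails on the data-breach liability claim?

defendant

— Issue I —
Stage I.1 — burden on plaintiff; standard: the preponderance of the evidence (weight exceeds 52).
    (a): 57 > 52 [met]
    (b): 82 − 41 = 41 ≤ 52 [not met]
  The plaintiff does not carry Stage I.1.
The analysis ends at Stage I.1; the defendant prevails on this issue.
— Issue II —
Stage II.1 — burden on plaintiff; standard: a more-likely-than-not showing (weight exceeds 55).
    (e): 76 − 18 = 58 > 55 [met]
  Stage II.1 is satisfied; the onus moves to the defendant.
Stage II.2 — burden on defendant; standard: a more-likely-than-not showing (weight exceeds 55).
    (f): 64 − 3 = 61 > 55 [met]
  Stage II.2 carried; the final stage is satisfied.
Every stage carried; the defendant prevails on this issue.
— Issue III —
Stage III.1 — burden on plaintiff; standard: a more-likely-than-not showing (weight is at least 55).
    (g): 69 − 3 = 66 ≥ 55 [met]
  Stage III.1 carried; the burden remains with the plaintiff.
Stage III.2 — burden on plaintiff; standard: a production showing (weight is at least 8).
    (h): 40 − 30 = 10 ≥ 8 [met]
  The plaintiff carries the last stage.
Every stage carried; the plaintiff prevails on this issue.
Per-issue: Issue I → defendant; Issue II → defendant; Issue III → plaintiff. The plaintiff must prevail on a majority of issues; overall, the defendant prevails.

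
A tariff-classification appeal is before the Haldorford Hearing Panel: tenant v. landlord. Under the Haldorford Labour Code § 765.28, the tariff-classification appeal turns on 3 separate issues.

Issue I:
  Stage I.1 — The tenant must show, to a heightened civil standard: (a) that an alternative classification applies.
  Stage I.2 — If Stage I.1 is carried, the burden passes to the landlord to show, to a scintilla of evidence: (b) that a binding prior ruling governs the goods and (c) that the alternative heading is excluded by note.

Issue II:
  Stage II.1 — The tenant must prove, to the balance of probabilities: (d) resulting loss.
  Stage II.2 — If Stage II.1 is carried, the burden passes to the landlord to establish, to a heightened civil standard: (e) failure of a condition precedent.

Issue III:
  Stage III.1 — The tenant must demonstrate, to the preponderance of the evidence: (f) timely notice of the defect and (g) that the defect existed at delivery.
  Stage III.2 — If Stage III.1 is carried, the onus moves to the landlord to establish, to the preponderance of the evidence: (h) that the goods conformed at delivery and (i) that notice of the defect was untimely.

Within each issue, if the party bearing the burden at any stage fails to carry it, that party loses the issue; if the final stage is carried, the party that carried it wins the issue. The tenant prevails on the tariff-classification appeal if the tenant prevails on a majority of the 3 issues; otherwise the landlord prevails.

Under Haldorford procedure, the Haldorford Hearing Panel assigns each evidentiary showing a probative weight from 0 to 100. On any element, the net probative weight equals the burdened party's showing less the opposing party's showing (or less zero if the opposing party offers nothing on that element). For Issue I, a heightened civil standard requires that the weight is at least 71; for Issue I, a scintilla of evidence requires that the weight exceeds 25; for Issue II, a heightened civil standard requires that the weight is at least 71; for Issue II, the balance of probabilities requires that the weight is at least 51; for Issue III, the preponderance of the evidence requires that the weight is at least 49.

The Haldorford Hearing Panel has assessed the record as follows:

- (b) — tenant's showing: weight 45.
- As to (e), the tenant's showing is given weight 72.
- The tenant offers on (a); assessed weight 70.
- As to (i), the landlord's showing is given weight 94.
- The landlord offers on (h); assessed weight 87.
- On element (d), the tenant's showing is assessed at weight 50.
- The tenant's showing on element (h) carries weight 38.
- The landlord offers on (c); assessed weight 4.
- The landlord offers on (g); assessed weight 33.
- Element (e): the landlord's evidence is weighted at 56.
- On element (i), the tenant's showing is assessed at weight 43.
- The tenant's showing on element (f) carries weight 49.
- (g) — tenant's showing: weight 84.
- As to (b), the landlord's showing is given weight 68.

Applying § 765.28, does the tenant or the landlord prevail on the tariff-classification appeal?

— Issue I —
Stage I.1 (tenant, a heightened civil standard, weight is at least 71): (a) 70 < 71 — fails.
  Stage I.1 not carried; the tenant fails its burden.
The analysis ends at Stage I.1; the landlord prevails on this issue.
— Issue II —
At Stage II.1 the tenant must meet the balance of probabilities (weight is at least 51): on (d) the weight is 50, which does not reach 51, so (d) does not meet the standard.
  The tenant does not carry Stage II.1.
The landlord prevails on this issue.
— Issue III —
Stage III.1 — burden on tenant; standard: the preponderance of the evidence (weight is at least 49).
    (f): 49 ≥ 49 [met]
    (g): 84 − 33 = 51 ≥ 49 [met]
  Stage III.1 carried; the burden shifts to the landlord.
Stage III.2 — burden on landlord; standard: the preponderance of the evidence (weight is at least 49).
    (h): 87 − 38 = 49 ≥ 49 [met]
    (i): 94 − 43 = 51 ≥ 49 [met]
  All elements met at the final stage.
Every stage carried; the landlord prevails on this issue.
Per-issue: Issue I → landlord; Issue II → landlord; Issue III → landlord. The tenant must prevail on a majority of issues; overall, the landlord prevails.

landlord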